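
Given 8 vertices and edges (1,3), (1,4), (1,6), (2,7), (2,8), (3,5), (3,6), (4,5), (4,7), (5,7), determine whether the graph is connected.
Yes (BFS from 1 visits [1, 3, 4, 6, 5, 7, 2, 8] — all 8 vertices reached)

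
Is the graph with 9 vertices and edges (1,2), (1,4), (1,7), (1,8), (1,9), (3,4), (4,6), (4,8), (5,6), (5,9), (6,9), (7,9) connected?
Yes (BFS from 1 visits [1, 2, 4, 7, 8, 9, 3, 6, 5] — all 9 vertices reached)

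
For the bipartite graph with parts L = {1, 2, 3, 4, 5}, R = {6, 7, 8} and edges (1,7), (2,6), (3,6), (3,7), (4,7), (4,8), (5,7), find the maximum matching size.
3 (matching: (1,7), (2,6), (4,8); upper bound min(|L|,|R|) = min(5,3) = 3)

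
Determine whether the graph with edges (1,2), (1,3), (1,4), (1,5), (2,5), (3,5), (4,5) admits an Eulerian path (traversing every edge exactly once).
Yes — and in fact it has an Eulerian circuit (the graph is connected and all 5 vertices have even degree)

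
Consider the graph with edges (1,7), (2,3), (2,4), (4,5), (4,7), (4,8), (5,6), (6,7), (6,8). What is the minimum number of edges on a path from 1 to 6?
2 (path: 1 -> 7 -> 6, 2 edges)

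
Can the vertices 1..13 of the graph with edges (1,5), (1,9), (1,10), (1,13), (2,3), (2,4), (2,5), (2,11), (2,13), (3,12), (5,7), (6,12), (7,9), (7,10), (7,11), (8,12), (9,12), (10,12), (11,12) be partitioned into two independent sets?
Yes. Partition: {1, 2, 7, 12}, {3, 4, 5, 6, 8, 9, 10, 11, 13}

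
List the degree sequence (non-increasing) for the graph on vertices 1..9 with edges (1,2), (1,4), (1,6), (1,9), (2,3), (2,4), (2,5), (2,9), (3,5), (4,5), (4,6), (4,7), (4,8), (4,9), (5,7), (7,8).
[7, 5, 4, 4, 3, 3, 2, 2, 2] (degrees: deg(1)=4, deg(2)=5, deg(3)=2, deg(4)=7, deg(5)=4, deg(6)=2, deg(7)=3, deg(8)=2, deg(9)=3)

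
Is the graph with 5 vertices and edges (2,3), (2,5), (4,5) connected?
No, it has 2 components: {1}, {2, 3, 4, 5}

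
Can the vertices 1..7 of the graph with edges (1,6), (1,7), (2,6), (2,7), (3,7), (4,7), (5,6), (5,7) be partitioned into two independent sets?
Yes. Partition: {1, 2, 3, 4, 5}, {6, 7}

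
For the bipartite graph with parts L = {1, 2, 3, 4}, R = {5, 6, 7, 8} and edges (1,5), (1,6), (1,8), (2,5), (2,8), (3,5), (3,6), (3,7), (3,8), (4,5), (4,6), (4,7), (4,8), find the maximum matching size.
4 (matching: (1,8), (2,5), (3,7), (4,6); upper bound min(|L|,|R|) = min(4,4) = 4)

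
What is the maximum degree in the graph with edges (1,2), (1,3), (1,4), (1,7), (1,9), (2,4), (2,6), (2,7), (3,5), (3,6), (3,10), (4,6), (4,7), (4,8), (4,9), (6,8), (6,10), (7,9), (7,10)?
6 (attained at vertex 4)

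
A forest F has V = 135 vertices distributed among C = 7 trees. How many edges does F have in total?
128 (Each of the 7 component trees on V_i vertices has V_i - 1 edges; summing gives V - C = 135 - 7 = 128)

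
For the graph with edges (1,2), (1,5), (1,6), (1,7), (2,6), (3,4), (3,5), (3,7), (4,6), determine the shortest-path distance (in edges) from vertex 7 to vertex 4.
2 (path: 7 -> 3 -> 4, 2 edges)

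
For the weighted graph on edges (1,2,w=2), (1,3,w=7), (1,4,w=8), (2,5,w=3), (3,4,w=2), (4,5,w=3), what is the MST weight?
10 (MST edges: (1,2,w=2), (2,5,w=3), (3,4,w=2), (4,5,w=3); sum of weights 2 + 3 + 2 + 3 = 10)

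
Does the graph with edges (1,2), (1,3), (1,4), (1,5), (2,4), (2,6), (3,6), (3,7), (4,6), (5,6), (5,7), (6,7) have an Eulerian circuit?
No (6 vertices have odd degree: {2, 3, 4, 5, 6, 7}; Eulerian circuit requires 0)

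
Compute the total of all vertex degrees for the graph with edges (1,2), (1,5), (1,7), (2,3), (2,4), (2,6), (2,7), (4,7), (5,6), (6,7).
20 (handshake: sum of degrees = 2|E| = 2 x 10 = 20)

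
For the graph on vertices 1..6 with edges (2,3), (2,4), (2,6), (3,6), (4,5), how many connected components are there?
2 (components: {1}, {2, 3, 4, 5, 6})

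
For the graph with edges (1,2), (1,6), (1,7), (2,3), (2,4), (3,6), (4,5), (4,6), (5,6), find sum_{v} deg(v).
18 (handshake: sum of degrees = 2|E| = 2 x 9 = 18)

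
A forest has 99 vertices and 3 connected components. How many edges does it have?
96 (Each of the 3 component trees on V_i vertices has V_i - 1 edges; summing gives V - C = 99 - 3 = 96)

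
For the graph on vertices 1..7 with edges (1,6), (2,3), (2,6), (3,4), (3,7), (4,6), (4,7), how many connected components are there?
2 (components: {1, 2, 3, 4, 6, 7}, {5})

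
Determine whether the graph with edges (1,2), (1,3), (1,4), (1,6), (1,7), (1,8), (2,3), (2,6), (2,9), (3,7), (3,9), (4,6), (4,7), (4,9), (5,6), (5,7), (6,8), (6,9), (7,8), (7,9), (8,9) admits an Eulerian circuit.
Yes (the graph is connected and all 9 vertices have even degree)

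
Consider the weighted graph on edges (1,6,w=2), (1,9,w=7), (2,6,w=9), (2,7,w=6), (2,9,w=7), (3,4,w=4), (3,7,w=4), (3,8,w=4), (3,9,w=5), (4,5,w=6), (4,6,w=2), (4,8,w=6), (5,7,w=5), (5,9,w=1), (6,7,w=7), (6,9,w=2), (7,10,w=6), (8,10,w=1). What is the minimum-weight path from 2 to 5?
8 (path: 2 -> 9 -> 5; weights 7 + 1 = 8)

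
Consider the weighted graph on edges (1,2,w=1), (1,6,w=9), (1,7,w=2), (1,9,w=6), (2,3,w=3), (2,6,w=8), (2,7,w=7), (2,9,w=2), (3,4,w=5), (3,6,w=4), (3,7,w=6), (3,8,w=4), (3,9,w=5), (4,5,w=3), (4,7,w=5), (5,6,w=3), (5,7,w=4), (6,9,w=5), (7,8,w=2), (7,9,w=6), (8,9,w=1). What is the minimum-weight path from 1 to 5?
6 (path: 1 -> 7 -> 5; weights 2 + 4 = 6)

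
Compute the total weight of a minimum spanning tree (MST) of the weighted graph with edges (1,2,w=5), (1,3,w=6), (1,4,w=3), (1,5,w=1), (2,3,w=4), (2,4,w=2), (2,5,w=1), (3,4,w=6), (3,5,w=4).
8 (MST edges: (1,5,w=1), (2,3,w=4), (2,4,w=2), (2,5,w=1); sum of weights 1 + 4 + 2 + 1 = 8)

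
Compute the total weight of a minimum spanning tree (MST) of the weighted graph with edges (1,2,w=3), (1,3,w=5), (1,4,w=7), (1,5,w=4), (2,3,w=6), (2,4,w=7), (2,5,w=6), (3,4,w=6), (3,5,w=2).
15 (MST edges: (1,2,w=3), (1,5,w=4), (3,4,w=6), (3,5,w=2); sum of weights 3 + 4 + 6 + 2 = 15)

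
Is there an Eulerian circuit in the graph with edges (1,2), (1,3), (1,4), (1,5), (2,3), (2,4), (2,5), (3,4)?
No (2 vertices have odd degree: {3, 4}; Eulerian circuit requires 0)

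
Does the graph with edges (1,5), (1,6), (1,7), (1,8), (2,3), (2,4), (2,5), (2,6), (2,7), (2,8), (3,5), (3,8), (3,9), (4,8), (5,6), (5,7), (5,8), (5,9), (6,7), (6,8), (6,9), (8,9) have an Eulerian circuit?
No (2 vertices have odd degree: {5, 8}; Eulerian circuit requires 0)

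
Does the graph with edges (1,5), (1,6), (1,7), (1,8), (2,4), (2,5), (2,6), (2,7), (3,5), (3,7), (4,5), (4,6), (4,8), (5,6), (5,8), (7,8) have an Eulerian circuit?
Yes (the graph is connected and all 8 vertices have even degree)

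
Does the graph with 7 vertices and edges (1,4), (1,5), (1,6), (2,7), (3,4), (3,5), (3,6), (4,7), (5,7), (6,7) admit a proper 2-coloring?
Yes. Partition: {1, 3, 7}, {2, 4, 5, 6}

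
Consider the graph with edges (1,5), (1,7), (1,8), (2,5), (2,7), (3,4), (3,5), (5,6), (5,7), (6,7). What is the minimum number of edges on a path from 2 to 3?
2 (path: 2 -> 5 -> 3, 2 edges)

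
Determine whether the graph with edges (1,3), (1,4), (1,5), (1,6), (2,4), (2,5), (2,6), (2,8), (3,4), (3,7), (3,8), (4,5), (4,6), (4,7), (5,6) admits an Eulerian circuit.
Yes (the graph is connected and all 8 vertices have even degree)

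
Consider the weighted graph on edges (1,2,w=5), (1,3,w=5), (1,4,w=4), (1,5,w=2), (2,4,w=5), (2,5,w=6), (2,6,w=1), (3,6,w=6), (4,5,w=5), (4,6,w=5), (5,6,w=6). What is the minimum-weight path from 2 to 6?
1 (path: 2 -> 6; weights 1 = 1)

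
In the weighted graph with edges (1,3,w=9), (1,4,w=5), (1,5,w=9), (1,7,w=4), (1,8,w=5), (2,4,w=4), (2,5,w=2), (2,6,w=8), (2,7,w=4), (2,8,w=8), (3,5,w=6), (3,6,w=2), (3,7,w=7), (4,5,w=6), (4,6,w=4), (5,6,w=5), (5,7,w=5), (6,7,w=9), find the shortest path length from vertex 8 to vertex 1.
5 (path: 8 -> 1; weights 5 = 5)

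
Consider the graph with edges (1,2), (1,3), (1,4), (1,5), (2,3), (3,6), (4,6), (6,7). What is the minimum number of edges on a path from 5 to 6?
3 (path: 5 -> 1 -> 3 -> 6, 3 edges)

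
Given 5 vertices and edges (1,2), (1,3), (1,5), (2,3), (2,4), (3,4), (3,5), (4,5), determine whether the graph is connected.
Yes (BFS from 1 visits [1, 2, 3, 5, 4] — all 5 vertices reached)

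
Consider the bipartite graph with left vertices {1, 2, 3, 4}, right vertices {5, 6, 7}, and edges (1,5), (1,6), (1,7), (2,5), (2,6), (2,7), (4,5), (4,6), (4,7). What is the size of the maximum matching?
3 (matching: (1,7), (2,6), (4,5); upper bound min(|L|,|R|) = min(4,3) = 3)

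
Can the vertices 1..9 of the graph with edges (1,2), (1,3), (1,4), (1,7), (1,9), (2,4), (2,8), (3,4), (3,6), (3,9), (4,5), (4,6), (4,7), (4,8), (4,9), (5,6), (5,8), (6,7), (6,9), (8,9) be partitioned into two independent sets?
No (odd cycle of length 3: 2 -> 1 -> 4 -> 2)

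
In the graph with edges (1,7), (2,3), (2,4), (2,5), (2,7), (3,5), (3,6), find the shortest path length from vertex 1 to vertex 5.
3 (path: 1 -> 7 -> 2 -> 5, 3 edges)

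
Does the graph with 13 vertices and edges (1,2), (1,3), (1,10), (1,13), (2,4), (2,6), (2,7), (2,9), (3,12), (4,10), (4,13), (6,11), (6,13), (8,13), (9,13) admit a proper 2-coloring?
Yes. Partition: {1, 4, 5, 6, 7, 8, 9, 12}, {2, 3, 10, 11, 13}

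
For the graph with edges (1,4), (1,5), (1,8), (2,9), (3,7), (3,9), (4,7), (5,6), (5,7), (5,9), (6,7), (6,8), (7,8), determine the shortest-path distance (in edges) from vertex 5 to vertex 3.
2 (path: 5 -> 7 -> 3, 2 edges)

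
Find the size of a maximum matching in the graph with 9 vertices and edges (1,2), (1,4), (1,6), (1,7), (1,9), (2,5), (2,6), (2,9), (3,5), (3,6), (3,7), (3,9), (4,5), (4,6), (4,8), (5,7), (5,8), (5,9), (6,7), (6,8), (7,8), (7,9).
4 (matching: (1,9), (2,6), (3,5), (7,8); upper bound floor(n/2) = floor(9/2) = 4)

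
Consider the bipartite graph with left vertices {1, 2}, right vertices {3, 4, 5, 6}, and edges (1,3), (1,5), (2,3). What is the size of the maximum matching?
2 (matching: (1,5), (2,3); upper bound min(|L|,|R|) = min(2,4) = 2)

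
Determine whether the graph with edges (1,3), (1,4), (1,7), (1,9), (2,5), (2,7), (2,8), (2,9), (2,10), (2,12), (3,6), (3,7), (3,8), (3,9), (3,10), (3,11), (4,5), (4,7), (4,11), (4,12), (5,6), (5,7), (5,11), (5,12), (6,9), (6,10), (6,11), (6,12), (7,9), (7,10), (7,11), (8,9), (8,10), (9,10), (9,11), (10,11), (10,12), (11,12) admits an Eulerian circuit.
No (2 vertices have odd degree: {3, 4}; Eulerian circuit requires 0)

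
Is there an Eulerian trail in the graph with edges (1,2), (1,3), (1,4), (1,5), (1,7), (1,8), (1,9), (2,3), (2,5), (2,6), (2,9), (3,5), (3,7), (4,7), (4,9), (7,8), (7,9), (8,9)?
No (8 vertices have odd degree: {1, 2, 4, 5, 6, 7, 8, 9}; Eulerian path requires 0 or 2)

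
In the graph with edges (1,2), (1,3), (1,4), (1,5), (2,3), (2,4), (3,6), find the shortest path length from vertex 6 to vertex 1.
2 (path: 6 -> 3 -> 1, 2 edges)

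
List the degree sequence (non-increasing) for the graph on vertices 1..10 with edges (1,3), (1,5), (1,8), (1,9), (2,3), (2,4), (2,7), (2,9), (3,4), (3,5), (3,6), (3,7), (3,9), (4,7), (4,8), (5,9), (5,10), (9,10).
[7, 5, 4, 4, 4, 4, 3, 2, 2, 1] (degrees: deg(1)=4, deg(2)=4, deg(3)=7, deg(4)=4, deg(5)=4, deg(6)=1, deg(7)=3, deg(8)=2, deg(9)=5, deg(10)=2)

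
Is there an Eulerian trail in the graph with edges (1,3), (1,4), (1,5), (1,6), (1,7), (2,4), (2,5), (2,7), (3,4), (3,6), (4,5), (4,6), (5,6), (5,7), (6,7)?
No (6 vertices have odd degree: {1, 2, 3, 4, 5, 6}; Eulerian path requires 0 or 2)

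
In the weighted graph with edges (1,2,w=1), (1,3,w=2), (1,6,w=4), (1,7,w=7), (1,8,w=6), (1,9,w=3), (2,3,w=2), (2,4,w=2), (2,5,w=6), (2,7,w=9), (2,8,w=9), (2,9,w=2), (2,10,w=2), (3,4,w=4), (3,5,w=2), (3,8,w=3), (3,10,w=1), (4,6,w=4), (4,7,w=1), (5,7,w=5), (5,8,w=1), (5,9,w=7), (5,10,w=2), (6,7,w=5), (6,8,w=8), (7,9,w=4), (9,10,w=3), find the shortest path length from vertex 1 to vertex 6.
4 (path: 1 -> 6; weights 4 = 4)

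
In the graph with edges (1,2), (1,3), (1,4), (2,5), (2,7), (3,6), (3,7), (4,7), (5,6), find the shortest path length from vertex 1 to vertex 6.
2 (path: 1 -> 3 -> 6, 2 edges)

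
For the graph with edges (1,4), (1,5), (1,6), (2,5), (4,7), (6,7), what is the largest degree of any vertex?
3 (attained at vertex 1)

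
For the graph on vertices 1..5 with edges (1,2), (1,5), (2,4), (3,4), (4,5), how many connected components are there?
1 (components: {1, 2, 3, 4, 5})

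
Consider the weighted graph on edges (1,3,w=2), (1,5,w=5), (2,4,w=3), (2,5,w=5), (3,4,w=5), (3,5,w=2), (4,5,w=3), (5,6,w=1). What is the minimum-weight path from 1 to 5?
4 (path: 1 -> 3 -> 5; weights 2 + 2 = 4)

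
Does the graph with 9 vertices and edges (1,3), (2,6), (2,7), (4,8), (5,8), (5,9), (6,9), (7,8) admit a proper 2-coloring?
Yes. Partition: {1, 2, 8, 9}, {3, 4, 5, 6, 7}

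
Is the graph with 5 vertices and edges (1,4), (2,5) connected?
No, it has 3 components: {1, 4}, {2, 5}, {3}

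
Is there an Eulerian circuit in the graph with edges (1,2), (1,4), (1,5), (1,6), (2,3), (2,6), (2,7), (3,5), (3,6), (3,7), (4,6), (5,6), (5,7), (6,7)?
Yes (the graph is connected and all 7 vertices have even degree)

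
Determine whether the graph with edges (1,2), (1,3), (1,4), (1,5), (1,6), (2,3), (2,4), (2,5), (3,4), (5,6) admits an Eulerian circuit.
No (4 vertices have odd degree: {1, 3, 4, 5}; Eulerian circuit requires 0)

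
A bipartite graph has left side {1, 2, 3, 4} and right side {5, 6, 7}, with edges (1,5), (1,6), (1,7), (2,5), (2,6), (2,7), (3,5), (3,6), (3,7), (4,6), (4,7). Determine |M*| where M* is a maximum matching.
3 (matching: (1,7), (2,6), (3,5); upper bound min(|L|,|R|) = min(4,3) = 3)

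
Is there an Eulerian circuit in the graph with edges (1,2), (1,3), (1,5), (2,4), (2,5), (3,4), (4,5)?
No (4 vertices have odd degree: {1, 2, 4, 5}; Eulerian circuit requires 0)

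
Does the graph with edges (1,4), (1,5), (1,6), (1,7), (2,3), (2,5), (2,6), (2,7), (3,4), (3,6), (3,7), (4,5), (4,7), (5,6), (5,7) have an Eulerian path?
Yes (the graph is connected and exactly 2 vertices have odd degree: {5, 7}; any Eulerian path must start and end at those)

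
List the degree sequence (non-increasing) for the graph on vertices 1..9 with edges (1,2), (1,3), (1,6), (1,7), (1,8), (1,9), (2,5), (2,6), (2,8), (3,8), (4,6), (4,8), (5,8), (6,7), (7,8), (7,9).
[6, 6, 4, 4, 4, 2, 2, 2, 2] (degrees: deg(1)=6, deg(2)=4, deg(3)=2, deg(4)=2, deg(5)=2, deg(6)=4, deg(7)=4, deg(8)=6, deg(9)=2)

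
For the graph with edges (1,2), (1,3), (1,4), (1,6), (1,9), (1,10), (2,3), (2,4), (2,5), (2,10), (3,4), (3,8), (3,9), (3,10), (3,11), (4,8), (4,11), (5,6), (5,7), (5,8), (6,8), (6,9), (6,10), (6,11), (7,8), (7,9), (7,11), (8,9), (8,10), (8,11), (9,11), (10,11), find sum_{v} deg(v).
64 (handshake: sum of degrees = 2|E| = 2 x 32 = 64)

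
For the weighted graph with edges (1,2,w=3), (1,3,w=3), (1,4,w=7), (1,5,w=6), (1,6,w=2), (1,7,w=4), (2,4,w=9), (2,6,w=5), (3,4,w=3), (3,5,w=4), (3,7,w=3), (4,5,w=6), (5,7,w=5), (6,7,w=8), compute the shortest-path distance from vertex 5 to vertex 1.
6 (path: 5 -> 1; weights 6 = 6)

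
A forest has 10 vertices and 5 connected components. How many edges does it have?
5 (Each of the 5 component trees on V_i vertices has V_i - 1 edges; summing gives V - C = 10 - 5 = 5)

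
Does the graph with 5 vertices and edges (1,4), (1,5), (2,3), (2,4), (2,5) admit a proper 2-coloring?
Yes. Partition: {1, 2}, {3, 4, 5}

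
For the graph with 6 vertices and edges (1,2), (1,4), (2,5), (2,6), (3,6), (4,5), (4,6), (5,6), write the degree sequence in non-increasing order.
[4, 3, 3, 3, 2, 1] (degrees: deg(1)=2, deg(2)=3, deg(3)=1, deg(4)=3, deg(5)=3, deg(6)=4)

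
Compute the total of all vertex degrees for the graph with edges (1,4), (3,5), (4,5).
6 (handshake: sum of degrees = 2|E| = 2 x 3 = 6)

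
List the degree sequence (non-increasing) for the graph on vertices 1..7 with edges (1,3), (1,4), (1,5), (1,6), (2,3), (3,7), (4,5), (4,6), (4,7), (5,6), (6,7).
[4, 4, 4, 3, 3, 3, 1] (degrees: deg(1)=4, deg(2)=1, deg(3)=3, deg(4)=4, deg(5)=3, deg(6)=4, deg(7)=3)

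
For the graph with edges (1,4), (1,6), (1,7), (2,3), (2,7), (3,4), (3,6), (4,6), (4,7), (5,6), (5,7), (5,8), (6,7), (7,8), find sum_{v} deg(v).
28 (handshake: sum of degrees = 2|E| = 2 x 14 = 28)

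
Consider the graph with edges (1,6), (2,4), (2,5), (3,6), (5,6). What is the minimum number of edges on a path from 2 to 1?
3 (path: 2 -> 5 -> 6 -> 1, 3 edges)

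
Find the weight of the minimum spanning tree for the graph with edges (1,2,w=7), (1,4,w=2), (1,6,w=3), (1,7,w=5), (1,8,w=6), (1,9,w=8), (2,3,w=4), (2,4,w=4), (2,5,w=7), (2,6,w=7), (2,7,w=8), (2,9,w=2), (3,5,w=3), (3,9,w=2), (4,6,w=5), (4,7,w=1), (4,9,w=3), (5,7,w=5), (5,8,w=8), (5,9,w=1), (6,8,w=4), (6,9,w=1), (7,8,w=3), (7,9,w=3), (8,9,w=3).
15 (MST edges: (1,4,w=2), (1,6,w=3), (2,9,w=2), (3,9,w=2), (4,7,w=1), (5,9,w=1), (6,9,w=1), (7,8,w=3); sum of weights 2 + 3 + 2 + 2 + 1 + 1 + 1 + 3 = 15)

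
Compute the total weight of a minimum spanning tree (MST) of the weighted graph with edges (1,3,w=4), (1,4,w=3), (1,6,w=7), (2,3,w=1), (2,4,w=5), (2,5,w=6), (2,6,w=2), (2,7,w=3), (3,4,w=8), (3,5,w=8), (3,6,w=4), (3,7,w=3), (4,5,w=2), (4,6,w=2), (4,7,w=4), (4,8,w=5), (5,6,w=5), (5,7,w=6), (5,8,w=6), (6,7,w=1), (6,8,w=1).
12 (MST edges: (1,4,w=3), (2,3,w=1), (2,6,w=2), (4,5,w=2), (4,6,w=2), (6,7,w=1), (6,8,w=1); sum of weights 3 + 1 + 2 + 2 + 2 + 1 + 1 = 12)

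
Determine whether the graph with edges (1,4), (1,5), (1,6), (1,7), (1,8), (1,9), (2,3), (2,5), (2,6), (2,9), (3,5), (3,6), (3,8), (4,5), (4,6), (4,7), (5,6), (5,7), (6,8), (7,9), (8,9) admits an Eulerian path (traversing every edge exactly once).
Yes — and in fact it has an Eulerian circuit (the graph is connected and all 9 vertices have even degree)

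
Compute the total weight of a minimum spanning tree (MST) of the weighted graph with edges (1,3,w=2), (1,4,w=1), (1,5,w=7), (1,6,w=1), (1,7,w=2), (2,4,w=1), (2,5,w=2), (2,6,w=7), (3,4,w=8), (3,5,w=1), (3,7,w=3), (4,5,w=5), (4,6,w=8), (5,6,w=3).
8 (MST edges: (1,3,w=2), (1,4,w=1), (1,6,w=1), (1,7,w=2), (2,4,w=1), (3,5,w=1); sum of weights 2 + 1 + 1 + 2 + 1 + 1 = 8)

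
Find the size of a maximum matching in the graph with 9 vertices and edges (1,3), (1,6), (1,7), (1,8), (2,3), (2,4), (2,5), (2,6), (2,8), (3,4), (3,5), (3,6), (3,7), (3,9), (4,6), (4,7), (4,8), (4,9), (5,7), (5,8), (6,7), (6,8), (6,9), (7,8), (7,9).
4 (matching: (2,5), (3,4), (6,8), (7,9); upper bound floor(n/2) = floor(9/2) = 4)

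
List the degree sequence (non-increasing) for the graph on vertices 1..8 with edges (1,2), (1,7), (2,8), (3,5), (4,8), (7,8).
[3, 2, 2, 2, 1, 1, 1, 0] (degrees: deg(1)=2, deg(2)=2, deg(3)=1, deg(4)=1, deg(5)=1, deg(6)=0, deg(7)=2, deg(8)=3)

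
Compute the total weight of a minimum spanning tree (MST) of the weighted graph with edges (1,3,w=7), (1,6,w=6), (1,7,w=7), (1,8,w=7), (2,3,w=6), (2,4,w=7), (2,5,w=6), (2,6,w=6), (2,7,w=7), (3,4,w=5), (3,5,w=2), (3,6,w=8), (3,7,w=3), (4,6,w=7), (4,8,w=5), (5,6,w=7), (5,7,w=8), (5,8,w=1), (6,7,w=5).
28 (MST edges: (1,6,w=6), (2,5,w=6), (3,4,w=5), (3,5,w=2), (3,7,w=3), (5,8,w=1), (6,7,w=5); sum of weights 6 + 6 + 5 + 2 + 3 + 1 + 5 = 28)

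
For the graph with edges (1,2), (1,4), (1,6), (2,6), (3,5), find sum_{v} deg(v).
10 (handshake: sum of degrees = 2|E| = 2 x 5 = 10)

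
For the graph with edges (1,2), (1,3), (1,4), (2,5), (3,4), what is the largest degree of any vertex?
3 (attained at vertex 1)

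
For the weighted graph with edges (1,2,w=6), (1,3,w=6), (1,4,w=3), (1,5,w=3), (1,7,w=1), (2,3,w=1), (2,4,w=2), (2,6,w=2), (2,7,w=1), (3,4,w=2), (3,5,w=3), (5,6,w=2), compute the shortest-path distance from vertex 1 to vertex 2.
2 (path: 1 -> 7 -> 2; weights 1 + 1 = 2)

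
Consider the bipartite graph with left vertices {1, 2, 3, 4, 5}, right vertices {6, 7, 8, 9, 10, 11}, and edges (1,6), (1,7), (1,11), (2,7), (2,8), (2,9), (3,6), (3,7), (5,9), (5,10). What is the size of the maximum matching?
4 (matching: (1,11), (2,9), (3,7), (5,10); upper bound min(|L|,|R|) = min(5,6) = 5)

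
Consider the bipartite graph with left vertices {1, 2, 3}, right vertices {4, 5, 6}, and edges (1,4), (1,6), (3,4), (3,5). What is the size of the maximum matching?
2 (matching: (1,6), (3,5); upper bound min(|L|,|R|) = min(3,3) = 3)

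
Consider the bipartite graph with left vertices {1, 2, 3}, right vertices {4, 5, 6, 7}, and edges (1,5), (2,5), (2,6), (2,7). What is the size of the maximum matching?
2 (matching: (1,5), (2,7); upper bound min(|L|,|R|) = min(3,4) = 3)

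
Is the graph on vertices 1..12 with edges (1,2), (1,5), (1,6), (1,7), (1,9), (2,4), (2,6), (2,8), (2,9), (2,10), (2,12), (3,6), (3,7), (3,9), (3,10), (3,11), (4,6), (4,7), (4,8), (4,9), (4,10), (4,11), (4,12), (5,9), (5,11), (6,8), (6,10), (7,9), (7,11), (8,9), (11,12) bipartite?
No (odd cycle of length 3: 7 -> 1 -> 9 -> 7)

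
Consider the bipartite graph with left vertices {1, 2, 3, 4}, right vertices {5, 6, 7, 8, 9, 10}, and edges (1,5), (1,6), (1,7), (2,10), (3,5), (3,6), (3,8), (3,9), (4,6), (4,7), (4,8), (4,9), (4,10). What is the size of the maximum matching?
4 (matching: (1,7), (2,10), (3,9), (4,8); upper bound min(|L|,|R|) = min(4,6) = 4)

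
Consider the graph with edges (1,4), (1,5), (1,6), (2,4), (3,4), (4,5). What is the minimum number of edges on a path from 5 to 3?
2 (path: 5 -> 4 -> 3, 2 edges)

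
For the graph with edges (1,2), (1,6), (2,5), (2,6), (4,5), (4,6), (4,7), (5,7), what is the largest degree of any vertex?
3 (attained at vertices 2, 4, 5, 6)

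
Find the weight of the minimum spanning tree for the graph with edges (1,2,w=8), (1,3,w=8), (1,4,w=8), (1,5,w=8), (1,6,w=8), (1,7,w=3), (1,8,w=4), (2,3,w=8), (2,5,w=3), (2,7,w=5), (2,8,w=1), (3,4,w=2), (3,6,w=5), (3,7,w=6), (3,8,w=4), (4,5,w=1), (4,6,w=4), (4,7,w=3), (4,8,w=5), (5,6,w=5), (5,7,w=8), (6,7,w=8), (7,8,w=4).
17 (MST edges: (1,7,w=3), (2,5,w=3), (2,8,w=1), (3,4,w=2), (4,5,w=1), (4,6,w=4), (4,7,w=3); sum of weights 3 + 3 + 1 + 2 + 1 + 4 + 3 = 17)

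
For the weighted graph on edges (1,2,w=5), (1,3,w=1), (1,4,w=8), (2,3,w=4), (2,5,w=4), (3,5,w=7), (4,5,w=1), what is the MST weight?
10 (MST edges: (1,3,w=1), (2,3,w=4), (2,5,w=4), (4,5,w=1); sum of weights 1 + 4 + 4 + 1 = 10)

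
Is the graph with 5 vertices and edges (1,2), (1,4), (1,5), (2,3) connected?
Yes (BFS from 1 visits [1, 2, 4, 5, 3] — all 5 vertices reached)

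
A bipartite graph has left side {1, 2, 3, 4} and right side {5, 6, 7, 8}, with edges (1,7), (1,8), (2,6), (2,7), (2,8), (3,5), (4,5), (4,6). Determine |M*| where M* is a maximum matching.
4 (matching: (1,8), (2,7), (3,5), (4,6); upper bound min(|L|,|R|) = min(4,4) = 4)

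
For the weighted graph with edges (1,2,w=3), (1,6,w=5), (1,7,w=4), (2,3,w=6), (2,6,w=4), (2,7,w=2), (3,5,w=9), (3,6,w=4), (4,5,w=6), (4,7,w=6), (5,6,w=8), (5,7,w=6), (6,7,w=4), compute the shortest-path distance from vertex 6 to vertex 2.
4 (path: 6 -> 2; weights 4 = 4)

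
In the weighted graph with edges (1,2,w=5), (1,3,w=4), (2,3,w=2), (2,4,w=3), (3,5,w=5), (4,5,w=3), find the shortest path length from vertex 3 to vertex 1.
4 (path: 3 -> 1; weights 4 = 4)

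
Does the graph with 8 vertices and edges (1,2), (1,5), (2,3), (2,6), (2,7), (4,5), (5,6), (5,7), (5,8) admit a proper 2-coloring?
Yes. Partition: {1, 3, 4, 6, 7, 8}, {2, 5}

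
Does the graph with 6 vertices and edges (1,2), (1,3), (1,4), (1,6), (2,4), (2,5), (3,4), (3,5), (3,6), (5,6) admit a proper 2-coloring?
No (odd cycle of length 3: 4 -> 1 -> 3 -> 4)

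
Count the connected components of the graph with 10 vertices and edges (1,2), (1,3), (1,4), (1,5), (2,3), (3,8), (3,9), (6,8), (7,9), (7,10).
1 (components: {1, 2, 3, 4, 5, 6, 7, 8, 9, 10})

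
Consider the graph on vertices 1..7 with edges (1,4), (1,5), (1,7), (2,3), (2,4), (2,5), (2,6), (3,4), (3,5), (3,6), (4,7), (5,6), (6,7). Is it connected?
Yes (BFS from 1 visits [1, 4, 5, 7, 2, 3, 6] — all 7 vertices reached)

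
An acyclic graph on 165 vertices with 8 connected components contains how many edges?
157 (Each of the 8 component trees on V_i vertices has V_i - 1 edges; summing gives V - C = 165 - 8 = 157)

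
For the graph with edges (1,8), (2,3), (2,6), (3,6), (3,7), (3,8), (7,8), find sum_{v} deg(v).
14 (handshake: sum of degrees = 2|E| = 2 x 7 = 14)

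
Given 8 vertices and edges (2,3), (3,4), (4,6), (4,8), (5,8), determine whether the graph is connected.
No, it has 3 components: {1}, {2, 3, 4, 5, 6, 8}, {7}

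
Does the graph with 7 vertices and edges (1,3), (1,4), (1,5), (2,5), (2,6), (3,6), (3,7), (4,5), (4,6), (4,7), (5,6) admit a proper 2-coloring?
No (odd cycle of length 3: 5 -> 1 -> 4 -> 5)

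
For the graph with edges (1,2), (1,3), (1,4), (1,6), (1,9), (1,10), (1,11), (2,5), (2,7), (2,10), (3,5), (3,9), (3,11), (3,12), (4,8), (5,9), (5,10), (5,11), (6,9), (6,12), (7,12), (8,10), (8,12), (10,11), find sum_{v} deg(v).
48 (handshake: sum of degrees = 2|E| = 2 x 24 = 48)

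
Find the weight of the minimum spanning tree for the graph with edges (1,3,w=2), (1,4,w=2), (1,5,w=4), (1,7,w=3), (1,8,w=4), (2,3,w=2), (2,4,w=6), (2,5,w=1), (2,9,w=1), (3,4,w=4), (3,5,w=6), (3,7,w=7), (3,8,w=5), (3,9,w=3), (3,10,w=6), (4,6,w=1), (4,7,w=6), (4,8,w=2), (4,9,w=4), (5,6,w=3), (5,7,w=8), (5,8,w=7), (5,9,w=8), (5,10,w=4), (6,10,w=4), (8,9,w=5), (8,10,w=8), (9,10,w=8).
18 (MST edges: (1,3,w=2), (1,4,w=2), (1,7,w=3), (2,3,w=2), (2,5,w=1), (2,9,w=1), (4,6,w=1), (4,8,w=2), (5,10,w=4); sum of weights 2 + 2 + 3 + 2 + 1 + 1 + 1 + 2 + 4 = 18)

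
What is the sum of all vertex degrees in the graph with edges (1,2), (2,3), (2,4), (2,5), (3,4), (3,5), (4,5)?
14 (handshake: sum of degrees = 2|E| = 2 x 7 = 14)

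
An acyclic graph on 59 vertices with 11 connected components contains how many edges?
48 (Each of the 11 component trees on V_i vertices has V_i - 1 edges; summing gives V - C = 59 - 11 = 48)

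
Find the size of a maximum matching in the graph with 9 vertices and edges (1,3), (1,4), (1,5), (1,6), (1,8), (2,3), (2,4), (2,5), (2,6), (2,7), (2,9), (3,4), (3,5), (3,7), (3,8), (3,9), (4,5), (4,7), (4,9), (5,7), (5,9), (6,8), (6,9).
4 (matching: (1,6), (2,9), (3,8), (4,7); upper bound floor(n/2) = floor(9/2) = 4)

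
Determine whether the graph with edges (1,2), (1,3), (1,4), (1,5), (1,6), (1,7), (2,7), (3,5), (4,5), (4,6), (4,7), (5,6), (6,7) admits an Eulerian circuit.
Yes (the graph is connected and all 7 vertices have even degree)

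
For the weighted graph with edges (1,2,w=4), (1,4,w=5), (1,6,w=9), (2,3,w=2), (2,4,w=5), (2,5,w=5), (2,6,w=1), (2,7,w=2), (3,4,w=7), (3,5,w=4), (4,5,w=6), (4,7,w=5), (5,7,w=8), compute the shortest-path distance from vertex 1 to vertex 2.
4 (path: 1 -> 2; weights 4 = 4)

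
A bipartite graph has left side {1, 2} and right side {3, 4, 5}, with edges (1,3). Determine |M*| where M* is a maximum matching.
1 (matching: (1,3); upper bound min(|L|,|R|) = min(2,3) = 2)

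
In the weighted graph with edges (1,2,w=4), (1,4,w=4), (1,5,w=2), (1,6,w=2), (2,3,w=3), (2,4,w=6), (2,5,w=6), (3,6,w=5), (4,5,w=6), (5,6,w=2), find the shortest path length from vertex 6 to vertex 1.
2 (path: 6 -> 1; weights 2 = 2)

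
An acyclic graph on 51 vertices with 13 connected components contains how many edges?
38 (Each of the 13 component trees on V_i vertices has V_i - 1 edges; summing gives V - C = 51 - 13 = 38)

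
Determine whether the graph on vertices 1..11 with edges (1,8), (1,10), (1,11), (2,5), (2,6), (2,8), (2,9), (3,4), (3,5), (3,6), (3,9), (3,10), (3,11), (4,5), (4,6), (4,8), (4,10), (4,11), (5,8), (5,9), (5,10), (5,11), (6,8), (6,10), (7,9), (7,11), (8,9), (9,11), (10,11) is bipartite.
No (odd cycle of length 3: 10 -> 1 -> 11 -> 10)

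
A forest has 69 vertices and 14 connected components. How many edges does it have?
55 (Each of the 14 component trees on V_i vertices has V_i - 1 edges; summing gives V - C = 69 - 14 = 55)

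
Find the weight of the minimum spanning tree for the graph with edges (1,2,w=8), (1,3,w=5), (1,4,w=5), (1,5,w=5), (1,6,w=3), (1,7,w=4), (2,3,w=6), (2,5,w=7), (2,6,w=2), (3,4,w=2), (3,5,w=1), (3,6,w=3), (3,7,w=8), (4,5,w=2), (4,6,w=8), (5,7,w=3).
14 (MST edges: (1,6,w=3), (2,6,w=2), (3,4,w=2), (3,5,w=1), (3,6,w=3), (5,7,w=3); sum of weights 3 + 2 + 2 + 1 + 3 + 3 = 14)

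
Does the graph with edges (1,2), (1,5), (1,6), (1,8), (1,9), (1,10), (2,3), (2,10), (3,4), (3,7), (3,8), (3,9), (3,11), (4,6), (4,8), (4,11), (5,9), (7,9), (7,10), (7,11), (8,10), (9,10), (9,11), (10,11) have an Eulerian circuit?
No (2 vertices have odd degree: {2, 11}; Eulerian circuit requires 0)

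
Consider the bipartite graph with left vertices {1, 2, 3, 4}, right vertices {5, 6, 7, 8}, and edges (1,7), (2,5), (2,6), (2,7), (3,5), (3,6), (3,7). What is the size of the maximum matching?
3 (matching: (1,7), (2,6), (3,5); upper bound min(|L|,|R|) = min(4,4) = 4)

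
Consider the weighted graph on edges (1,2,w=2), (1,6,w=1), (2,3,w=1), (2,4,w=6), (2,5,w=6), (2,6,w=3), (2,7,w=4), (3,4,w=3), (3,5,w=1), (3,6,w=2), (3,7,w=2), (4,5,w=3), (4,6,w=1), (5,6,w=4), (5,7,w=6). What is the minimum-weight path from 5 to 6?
3 (path: 5 -> 3 -> 6; weights 1 + 2 = 3)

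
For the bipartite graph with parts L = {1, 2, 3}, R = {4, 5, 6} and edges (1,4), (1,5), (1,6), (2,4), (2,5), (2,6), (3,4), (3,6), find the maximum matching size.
3 (matching: (1,6), (2,5), (3,4); upper bound min(|L|,|R|) = min(3,3) = 3)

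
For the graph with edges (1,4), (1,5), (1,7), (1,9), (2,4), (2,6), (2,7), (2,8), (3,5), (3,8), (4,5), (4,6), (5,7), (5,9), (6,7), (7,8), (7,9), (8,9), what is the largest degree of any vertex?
6 (attained at vertex 7)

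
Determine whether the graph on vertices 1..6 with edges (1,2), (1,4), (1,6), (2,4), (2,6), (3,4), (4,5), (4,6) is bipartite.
No (odd cycle of length 3: 4 -> 1 -> 2 -> 4)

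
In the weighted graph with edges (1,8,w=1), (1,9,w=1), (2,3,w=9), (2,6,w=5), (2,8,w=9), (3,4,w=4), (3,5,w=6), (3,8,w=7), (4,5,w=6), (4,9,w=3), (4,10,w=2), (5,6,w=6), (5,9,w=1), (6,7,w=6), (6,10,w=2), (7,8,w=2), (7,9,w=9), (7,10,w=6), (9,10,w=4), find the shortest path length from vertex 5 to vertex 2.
11 (path: 5 -> 6 -> 2; weights 6 + 5 = 11)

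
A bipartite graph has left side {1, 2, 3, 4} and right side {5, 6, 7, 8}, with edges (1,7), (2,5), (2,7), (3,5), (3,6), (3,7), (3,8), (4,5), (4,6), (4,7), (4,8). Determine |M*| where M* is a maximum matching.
4 (matching: (1,7), (2,5), (3,8), (4,6); upper bound min(|L|,|R|) = min(4,4) = 4)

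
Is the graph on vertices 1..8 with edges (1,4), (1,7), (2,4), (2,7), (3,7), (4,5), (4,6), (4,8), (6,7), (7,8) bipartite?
Yes. Partition: {1, 2, 3, 5, 6, 8}, {4, 7}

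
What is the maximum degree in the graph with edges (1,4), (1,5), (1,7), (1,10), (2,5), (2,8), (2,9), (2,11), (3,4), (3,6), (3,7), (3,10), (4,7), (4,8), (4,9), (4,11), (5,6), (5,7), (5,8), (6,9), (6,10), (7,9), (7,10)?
6 (attained at vertices 4, 7)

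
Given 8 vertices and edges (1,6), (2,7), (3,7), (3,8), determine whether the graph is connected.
No, it has 4 components: {1, 6}, {2, 3, 7, 8}, {4}, {5}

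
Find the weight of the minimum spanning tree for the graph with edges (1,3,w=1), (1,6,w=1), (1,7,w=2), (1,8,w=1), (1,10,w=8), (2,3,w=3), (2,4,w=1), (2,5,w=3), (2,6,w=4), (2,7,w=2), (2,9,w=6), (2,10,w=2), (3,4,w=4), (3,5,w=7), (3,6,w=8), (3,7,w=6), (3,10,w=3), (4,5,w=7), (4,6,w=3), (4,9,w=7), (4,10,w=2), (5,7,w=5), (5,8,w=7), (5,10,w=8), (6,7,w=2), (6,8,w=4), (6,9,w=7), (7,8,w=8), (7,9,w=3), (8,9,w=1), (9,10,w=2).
14 (MST edges: (1,3,w=1), (1,6,w=1), (1,7,w=2), (1,8,w=1), (2,4,w=1), (2,5,w=3), (2,7,w=2), (2,10,w=2), (8,9,w=1); sum of weights 1 + 1 + 2 + 1 + 1 + 3 + 2 + 2 + 1 = 14)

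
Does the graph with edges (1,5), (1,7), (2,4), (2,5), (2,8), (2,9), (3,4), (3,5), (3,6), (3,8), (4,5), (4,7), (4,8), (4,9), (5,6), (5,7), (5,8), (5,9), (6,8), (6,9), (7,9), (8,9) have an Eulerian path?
Yes — and in fact it has an Eulerian circuit (the graph is connected and all 9 vertices have even degree)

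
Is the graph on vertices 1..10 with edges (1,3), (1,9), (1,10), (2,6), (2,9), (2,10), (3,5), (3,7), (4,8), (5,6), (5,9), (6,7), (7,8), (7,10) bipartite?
Yes. Partition: {1, 2, 4, 5, 7}, {3, 6, 8, 9, 10}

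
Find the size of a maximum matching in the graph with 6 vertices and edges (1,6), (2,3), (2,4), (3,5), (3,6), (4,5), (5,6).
3 (matching: (1,6), (2,3), (4,5); upper bound floor(n/2) = floor(6/2) = 3)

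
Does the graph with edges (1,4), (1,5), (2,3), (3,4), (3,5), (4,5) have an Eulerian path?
No (4 vertices have odd degree: {2, 3, 4, 5}; Eulerian path requires 0 or 2)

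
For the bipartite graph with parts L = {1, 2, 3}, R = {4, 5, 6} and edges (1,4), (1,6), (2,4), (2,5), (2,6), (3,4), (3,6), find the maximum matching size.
3 (matching: (1,6), (2,5), (3,4); upper bound min(|L|,|R|) = min(3,3) = 3)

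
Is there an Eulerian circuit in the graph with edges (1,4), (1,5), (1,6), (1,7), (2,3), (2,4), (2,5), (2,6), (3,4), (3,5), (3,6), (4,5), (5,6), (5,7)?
Yes (the graph is connected and all 7 vertices have even degree)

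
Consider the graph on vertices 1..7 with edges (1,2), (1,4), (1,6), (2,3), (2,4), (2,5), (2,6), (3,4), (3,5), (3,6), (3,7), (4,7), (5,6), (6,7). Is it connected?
Yes (BFS from 1 visits [1, 2, 4, 6, 3, 5, 7] — all 7 vertices reached)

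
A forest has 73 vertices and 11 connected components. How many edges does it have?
62 (Each of the 11 component trees on V_i vertices has V_i - 1 edges; summing gives V - C = 73 - 11 = 62)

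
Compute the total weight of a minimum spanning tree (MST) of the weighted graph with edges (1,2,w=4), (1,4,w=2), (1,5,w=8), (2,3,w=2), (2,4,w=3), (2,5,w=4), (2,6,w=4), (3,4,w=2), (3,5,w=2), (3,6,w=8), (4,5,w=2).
12 (MST edges: (1,4,w=2), (2,3,w=2), (2,6,w=4), (3,4,w=2), (3,5,w=2); sum of weights 2 + 2 + 4 + 2 + 2 = 12)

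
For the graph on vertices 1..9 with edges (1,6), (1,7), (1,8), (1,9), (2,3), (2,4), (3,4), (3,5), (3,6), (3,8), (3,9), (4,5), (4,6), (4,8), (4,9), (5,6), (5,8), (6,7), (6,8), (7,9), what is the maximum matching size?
4 (matching: (1,9), (3,8), (4,5), (6,7); upper bound floor(n/2) = floor(9/2) = 4)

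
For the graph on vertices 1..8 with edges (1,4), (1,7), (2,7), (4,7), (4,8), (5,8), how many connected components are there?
3 (components: {1, 2, 4, 5, 7, 8}, {3}, {6})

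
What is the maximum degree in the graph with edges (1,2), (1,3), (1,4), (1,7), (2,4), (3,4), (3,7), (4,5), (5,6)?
4 (attained at vertices 1, 4)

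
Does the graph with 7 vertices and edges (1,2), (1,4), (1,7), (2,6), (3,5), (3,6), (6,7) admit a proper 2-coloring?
Yes. Partition: {1, 5, 6}, {2, 3, 4, 7}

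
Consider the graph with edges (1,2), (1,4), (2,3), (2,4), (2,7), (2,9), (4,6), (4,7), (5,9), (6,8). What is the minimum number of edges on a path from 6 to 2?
2 (path: 6 -> 4 -> 2, 2 edges)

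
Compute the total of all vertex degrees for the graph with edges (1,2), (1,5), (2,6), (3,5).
8 (handshake: sum of degrees = 2|E| = 2 x 4 = 8)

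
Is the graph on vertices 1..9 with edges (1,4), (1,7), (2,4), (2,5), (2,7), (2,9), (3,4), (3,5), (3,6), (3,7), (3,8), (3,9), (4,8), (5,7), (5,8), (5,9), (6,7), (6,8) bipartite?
No (odd cycle of length 3: 3 -> 4 -> 8 -> 3)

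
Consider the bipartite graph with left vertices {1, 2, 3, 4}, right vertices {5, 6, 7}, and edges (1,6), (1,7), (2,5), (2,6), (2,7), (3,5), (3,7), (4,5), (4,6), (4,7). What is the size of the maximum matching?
3 (matching: (1,7), (2,6), (3,5); upper bound min(|L|,|R|) = min(4,3) = 3)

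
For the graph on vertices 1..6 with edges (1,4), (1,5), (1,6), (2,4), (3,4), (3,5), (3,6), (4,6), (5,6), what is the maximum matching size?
3 (matching: (1,5), (2,4), (3,6); upper bound floor(n/2) = floor(6/2) = 3)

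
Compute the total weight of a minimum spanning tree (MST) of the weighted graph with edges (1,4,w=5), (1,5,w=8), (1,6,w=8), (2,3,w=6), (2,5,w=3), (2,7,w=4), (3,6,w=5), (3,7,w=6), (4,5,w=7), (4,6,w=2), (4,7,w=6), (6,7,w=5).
24 (MST edges: (1,4,w=5), (2,5,w=3), (2,7,w=4), (3,6,w=5), (4,6,w=2), (6,7,w=5); sum of weights 5 + 3 + 4 + 5 + 2 + 5 = 24)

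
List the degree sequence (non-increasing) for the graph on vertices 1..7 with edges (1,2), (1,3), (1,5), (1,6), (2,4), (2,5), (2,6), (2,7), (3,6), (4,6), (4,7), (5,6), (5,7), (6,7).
[6, 5, 4, 4, 4, 3, 2] (degrees: deg(1)=4, deg(2)=5, deg(3)=2, deg(4)=3, deg(5)=4, deg(6)=6, deg(7)=4)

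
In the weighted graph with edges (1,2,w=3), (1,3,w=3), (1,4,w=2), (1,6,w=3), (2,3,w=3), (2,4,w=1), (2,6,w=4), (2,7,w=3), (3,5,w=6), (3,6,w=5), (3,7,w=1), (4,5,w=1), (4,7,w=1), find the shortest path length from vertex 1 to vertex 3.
3 (path: 1 -> 3; weights 3 = 3)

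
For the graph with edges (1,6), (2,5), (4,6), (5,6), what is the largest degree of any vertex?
3 (attained at vertex 6)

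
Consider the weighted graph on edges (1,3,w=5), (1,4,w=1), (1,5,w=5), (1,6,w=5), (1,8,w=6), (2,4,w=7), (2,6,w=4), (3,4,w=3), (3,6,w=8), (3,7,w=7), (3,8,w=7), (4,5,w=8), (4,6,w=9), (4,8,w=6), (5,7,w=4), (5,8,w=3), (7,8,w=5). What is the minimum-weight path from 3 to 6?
8 (path: 3 -> 6; weights 8 = 8)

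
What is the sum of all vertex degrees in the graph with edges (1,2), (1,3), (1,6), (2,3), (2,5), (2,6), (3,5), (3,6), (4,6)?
18 (handshake: sum of degrees = 2|E| = 2 x 9 = 18)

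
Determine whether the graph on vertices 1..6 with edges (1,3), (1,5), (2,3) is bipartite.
Yes. Partition: {1, 2, 4, 6}, {3, 5}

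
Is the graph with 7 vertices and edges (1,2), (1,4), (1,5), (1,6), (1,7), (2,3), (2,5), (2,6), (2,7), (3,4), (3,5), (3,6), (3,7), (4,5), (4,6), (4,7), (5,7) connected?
Yes (BFS from 1 visits [1, 2, 4, 5, 6, 7, 3] — all 7 vertices reached)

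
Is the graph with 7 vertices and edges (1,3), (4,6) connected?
No, it has 5 components: {1, 3}, {2}, {4, 6}, {5}, {7}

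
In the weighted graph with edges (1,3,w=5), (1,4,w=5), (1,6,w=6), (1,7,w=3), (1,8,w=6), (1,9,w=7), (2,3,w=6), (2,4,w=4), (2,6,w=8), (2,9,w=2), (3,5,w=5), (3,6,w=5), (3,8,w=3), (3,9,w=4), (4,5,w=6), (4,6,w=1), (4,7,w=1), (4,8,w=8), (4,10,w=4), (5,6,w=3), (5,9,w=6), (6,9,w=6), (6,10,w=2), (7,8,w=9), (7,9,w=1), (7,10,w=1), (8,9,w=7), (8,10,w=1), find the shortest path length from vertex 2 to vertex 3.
6 (path: 2 -> 3; weights 6 = 6)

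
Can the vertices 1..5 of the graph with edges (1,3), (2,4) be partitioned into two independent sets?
Yes. Partition: {1, 2, 5}, {3, 4}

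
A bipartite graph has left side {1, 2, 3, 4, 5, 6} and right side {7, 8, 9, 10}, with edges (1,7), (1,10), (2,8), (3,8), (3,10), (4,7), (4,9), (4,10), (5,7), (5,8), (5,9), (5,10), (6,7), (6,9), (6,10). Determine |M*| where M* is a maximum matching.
4 (matching: (1,10), (2,8), (4,9), (5,7); upper bound min(|L|,|R|) = min(6,4) = 4)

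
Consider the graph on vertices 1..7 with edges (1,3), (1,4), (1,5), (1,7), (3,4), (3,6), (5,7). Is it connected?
No, it has 2 components: {1, 3, 4, 5, 6, 7}, {2}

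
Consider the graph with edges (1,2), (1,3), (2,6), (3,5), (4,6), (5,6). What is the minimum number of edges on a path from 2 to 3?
2 (path: 2 -> 1 -> 3, 2 edges)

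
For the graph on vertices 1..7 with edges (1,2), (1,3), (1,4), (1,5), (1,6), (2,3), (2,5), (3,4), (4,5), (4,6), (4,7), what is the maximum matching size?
3 (matching: (1,6), (2,5), (4,7); upper bound floor(n/2) = floor(7/2) = 3)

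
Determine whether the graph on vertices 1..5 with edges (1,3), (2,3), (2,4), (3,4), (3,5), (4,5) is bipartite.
No (odd cycle of length 3: 4 -> 3 -> 2 -> 4)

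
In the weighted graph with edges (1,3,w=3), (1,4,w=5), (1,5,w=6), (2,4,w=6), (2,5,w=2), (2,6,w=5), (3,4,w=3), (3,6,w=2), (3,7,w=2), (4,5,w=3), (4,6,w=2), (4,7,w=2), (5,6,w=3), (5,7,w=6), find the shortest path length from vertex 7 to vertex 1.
5 (path: 7 -> 3 -> 1; weights 2 + 3 = 5)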